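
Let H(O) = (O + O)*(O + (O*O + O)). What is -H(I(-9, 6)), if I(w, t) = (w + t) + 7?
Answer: -192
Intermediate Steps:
I(w, t) = 7 + t + w (I(w, t) = (t + w) + 7 = 7 + t + w)
H(O) = 2*O*(O² + 2*O) (H(O) = (2*O)*(O + (O² + O)) = (2*O)*(O + (O + O²)) = (2*O)*(O² + 2*O) = 2*O*(O² + 2*O))
-H(I(-9, 6)) = -2*(7 + 6 - 9)²*(2 + (7 + 6 - 9)) = -2*4²*(2 + 4) = -2*16*6 = -1*192 = -192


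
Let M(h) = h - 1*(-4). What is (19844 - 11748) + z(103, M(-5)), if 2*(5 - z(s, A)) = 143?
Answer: 16059/2 ≈ 8029.5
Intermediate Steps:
M(h) = 4 + h (M(h) = h + 4 = 4 + h)
z(s, A) = -133/2 (z(s, A) = 5 - ½*143 = 5 - 143/2 = -133/2)
(19844 - 11748) + z(103, M(-5)) = (19844 - 11748) - 133/2 = 8096 - 133/2 = 16059/2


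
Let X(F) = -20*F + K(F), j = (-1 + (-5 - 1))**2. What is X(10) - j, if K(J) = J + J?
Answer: -229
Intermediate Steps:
j = 49 (j = (-1 - 6)**2 = (-7)**2 = 49)
K(J) = 2*J
X(F) = -18*F (X(F) = -20*F + 2*F = -18*F)
X(10) - j = -18*10 - 1*49 = -180 - 49 = -229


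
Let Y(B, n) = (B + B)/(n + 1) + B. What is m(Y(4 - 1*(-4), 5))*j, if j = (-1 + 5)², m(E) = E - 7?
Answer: 176/3 ≈ 58.667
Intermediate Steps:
Y(B, n) = B + 2*B/(1 + n) (Y(B, n) = (2*B)/(1 + n) + B = 2*B/(1 + n) + B = B + 2*B/(1 + n))
m(E) = -7 + E
j = 16 (j = 4² = 16)
m(Y(4 - 1*(-4), 5))*j = (-7 + (4 - 1*(-4))*(3 + 5)/(1 + 5))*16 = (-7 + (4 + 4)*8/6)*16 = (-7 + 8*(⅙)*8)*16 = (-7 + 32/3)*16 = (11/3)*16 = 176/3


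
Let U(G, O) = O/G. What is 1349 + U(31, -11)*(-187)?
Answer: 43876/31 ≈ 1415.4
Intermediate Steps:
1349 + U(31, -11)*(-187) = 1349 - 11/31*(-187) = 1349 + 2057/31 = 43876/31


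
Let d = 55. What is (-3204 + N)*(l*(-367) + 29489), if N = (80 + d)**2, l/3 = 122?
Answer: -1574696493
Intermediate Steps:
l = 366 (l = 3*122 = 366)
N = 18225 (N = (80 + 55)**2 = 135**2 = 18225)
(-3204 + N)*(l*(-367) + 29489) = (-3204 + 18225)*(366*(-367) + 29489) = 15021*(-134322 + 29489) = 15021*(-104833) = -1574696493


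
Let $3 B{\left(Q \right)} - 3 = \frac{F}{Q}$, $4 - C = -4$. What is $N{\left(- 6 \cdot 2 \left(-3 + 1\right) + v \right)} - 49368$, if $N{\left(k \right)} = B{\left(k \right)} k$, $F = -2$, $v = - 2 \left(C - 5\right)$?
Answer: $- \frac{148052}{3} \approx -49351.0$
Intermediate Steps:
$C = 8$ ($C = 4 - -4 = 4 + 4 = 8$)
$v = -6$ ($v = - 2 \left(8 - 5\right) = \left(-2\right) 3 = -6$)
$B{\left(Q \right)} = 1 - \frac{2}{3 Q}$ ($B{\left(Q \right)} = 1 + \frac{\left(-2\right) \frac{1}{Q}}{3} = 1 - \frac{2}{3 Q}$)
$N{\left(k \right)} = - \frac{2}{3} + k$ ($N{\left(k \right)} = \frac{- \frac{2}{3} + k}{k} k = - \frac{2}{3} + k$)
$N{\left(- 6 \cdot 2 \left(-3 + 1\right) + v \right)} - 49368 = \left(- \frac{2}{3} - \left(6 + 6 \cdot 2 \left(-3 + 1\right)\right)\right) - 49368 = \left(- \frac{2}{3} - \left(6 + 6 \cdot 2 \left(-2\right)\right)\right) - 49368 = \left(- \frac{2}{3} - -18\right) - 49368 = \left(- \frac{2}{3} + \left(24 - 6\right)\right) - 49368 = \left(- \frac{2}{3} + 18\right) - 49368 = \frac{52}{3} - 49368 = - \frac{148052}{3}$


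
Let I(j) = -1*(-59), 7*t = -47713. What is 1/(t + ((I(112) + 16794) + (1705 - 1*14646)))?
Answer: -7/20329 ≈ -0.00034434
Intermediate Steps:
t = -47713/7 (t = (⅐)*(-47713) = -47713/7 ≈ -6816.1)
I(j) = 59
1/(t + ((I(112) + 16794) + (1705 - 1*14646))) = 1/(-47713/7 + ((59 + 16794) + (1705 - 1*14646))) = 1/(-47713/7 + (16853 + (1705 - 14646))) = 1/(-47713/7 + (16853 - 12941)) = 1/(-47713/7 + 3912) = 1/(-20329/7) = -7/20329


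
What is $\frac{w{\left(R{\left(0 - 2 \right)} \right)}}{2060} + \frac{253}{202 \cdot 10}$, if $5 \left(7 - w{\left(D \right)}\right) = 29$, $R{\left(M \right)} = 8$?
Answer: $\frac{130901}{1040300} \approx 0.12583$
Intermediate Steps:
$w{\left(D \right)} = \frac{6}{5}$ ($w{\left(D \right)} = 7 - \frac{29}{5} = \frac{6}{5}$)
$\frac{w{\left(R{\left(0 - 2 \right)} \right)}}{2060} + \frac{253}{202 \cdot 10} = \frac{6}{5 \cdot 2060} + \frac{253}{202 \cdot 10} = \frac{6}{5} \cdot \frac{1}{2060} + \frac{253}{2020} = \frac{3}{5150} + 253 \cdot \frac{1}{2020} = \frac{3}{5150} + \frac{253}{2020} = \frac{130901}{1040300}$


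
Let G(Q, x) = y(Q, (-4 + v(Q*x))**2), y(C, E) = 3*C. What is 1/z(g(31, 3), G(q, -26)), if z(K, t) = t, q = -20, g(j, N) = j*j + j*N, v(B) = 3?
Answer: -1/60 ≈ -0.016667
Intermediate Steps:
g(j, N) = j**2 + N*j
G(Q, x) = 3*Q
1/z(g(31, 3), G(q, -26)) = 1/(3*(-20)) = 1/(-60) = -1/60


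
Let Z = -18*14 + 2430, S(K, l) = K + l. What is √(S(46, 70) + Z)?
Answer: √2294 ≈ 47.896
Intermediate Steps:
Z = 2178 (Z = -252 + 2430 = 2178)
√(S(46, 70) + Z) = √((46 + 70) + 2178) = √(116 + 2178) = √2294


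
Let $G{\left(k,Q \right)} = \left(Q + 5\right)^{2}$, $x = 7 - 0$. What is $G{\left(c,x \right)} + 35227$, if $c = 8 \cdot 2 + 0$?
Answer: $35371$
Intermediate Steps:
$c = 16$ ($c = 16 + 0 = 16$)
$x = 7$ ($x = 7 + 0 = 7$)
$G{\left(k,Q \right)} = \left(5 + Q\right)^{2}$
$G{\left(c,x \right)} + 35227 = \left(5 + 7\right)^{2} + 35227 = 12^{2} + 35227 = 144 + 35227 = 35371$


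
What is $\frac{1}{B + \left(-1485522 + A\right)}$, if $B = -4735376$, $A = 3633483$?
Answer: $- \frac{1}{2587415} \approx -3.8649 \cdot 10^{-7}$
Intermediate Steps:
$\frac{1}{B + \left(-1485522 + A\right)} = \frac{1}{-4735376 + \left(-1485522 + 3633483\right)} = \frac{1}{-4735376 + 2147961} = \frac{1}{-2587415} = - \frac{1}{2587415}$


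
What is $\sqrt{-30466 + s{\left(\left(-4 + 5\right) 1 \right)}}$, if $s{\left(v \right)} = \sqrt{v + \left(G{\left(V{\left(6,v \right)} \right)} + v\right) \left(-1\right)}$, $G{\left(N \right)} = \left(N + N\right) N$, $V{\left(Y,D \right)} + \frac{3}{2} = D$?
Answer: $\frac{\sqrt{-121864 + 2 i \sqrt{2}}}{2} \approx 0.0020256 + 174.55 i$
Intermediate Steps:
$V{\left(Y,D \right)} = - \frac{3}{2} + D$
$G{\left(N \right)} = 2 N^{2}$ ($G{\left(N \right)} = 2 N N = 2 N^{2}$)
$s{\left(v \right)} = \sqrt{2} \sqrt{- \left(- \frac{3}{2} + v\right)^{2}}$ ($s{\left(v \right)} = \sqrt{v + \left(2 \left(- \frac{3}{2} + v\right)^{2} + v\right) \left(-1\right)} = \sqrt{v + \left(v + 2 \left(- \frac{3}{2} + v\right)^{2}\right) \left(-1\right)} = \sqrt{v - \left(v + 2 \left(- \frac{3}{2} + v\right)^{2}\right)} = \sqrt{- 2 \left(- \frac{3}{2} + v\right)^{2}} = \sqrt{2} \sqrt{- \left(- \frac{3}{2} + v\right)^{2}}$)
$\sqrt{-30466 + s{\left(\left(-4 + 5\right) 1 \right)}} = \sqrt{-30466 + \frac{\sqrt{2} \sqrt{- \left(-3 + 2 \left(-4 + 5\right) 1\right)^{2}}}{2}} = \sqrt{-30466 + \frac{\sqrt{2} \sqrt{- \left(-3 + 2 \cdot 1 \cdot 1\right)^{2}}}{2}} = \sqrt{-30466 + \frac{\sqrt{2} \sqrt{- \left(-3 + 2 \cdot 1\right)^{2}}}{2}} = \sqrt{-30466 + \frac{\sqrt{2} \sqrt{- \left(-3 + 2\right)^{2}}}{2}} = \sqrt{-30466 + \frac{\sqrt{2} \sqrt{- \left(-1\right)^{2}}}{2}} = \sqrt{-30466 + \frac{\sqrt{2} \sqrt{\left(-1\right) 1}}{2}} = \sqrt{-30466 + \frac{\sqrt{2} \sqrt{-1}}{2}} = \sqrt{-30466 + \frac{\sqrt{2} i}{2}} = \sqrt{-30466 + \frac{i \sqrt{2}}{2}}$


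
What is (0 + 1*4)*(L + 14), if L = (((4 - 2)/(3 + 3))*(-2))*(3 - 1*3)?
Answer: 56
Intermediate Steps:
L = 0 (L = ((2/6)*(-2))*(3 - 3) = ((2*(1/6))*(-2))*0 = ((1/3)*(-2))*0 = -2/3*0 = 0)
(0 + 1*4)*(L + 14) = (0 + 1*4)*(0 + 14) = (0 + 4)*14 = 4*14 = 56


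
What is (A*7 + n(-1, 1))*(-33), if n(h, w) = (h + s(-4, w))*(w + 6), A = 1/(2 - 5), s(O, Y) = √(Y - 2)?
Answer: 308 - 231*I ≈ 308.0 - 231.0*I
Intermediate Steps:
s(O, Y) = √(-2 + Y)
A = -⅓ (A = 1/(-3) = -⅓ ≈ -0.33333)
n(h, w) = (6 + w)*(h + √(-2 + w)) (n(h, w) = (h + √(-2 + w))*(w + 6) = (h + √(-2 + w))*(6 + w) = (6 + w)*(h + √(-2 + w)))
(A*7 + n(-1, 1))*(-33) = (-⅓*7 + (6*(-1) + 6*√(-2 + 1) - 1*1 + 1*√(-2 + 1)))*(-33) = (-7/3 + (-6 + 6*√(-1) - 1 + 1*√(-1)))*(-33) = (-7/3 + (-6 + 6*I - 1 + 1*I))*(-33) = (-7/3 + (-6 + 6*I - 1 + I))*(-33) = (-7/3 + (-7 + 7*I))*(-33) = (-28/3 + 7*I)*(-33) = 308 - 231*I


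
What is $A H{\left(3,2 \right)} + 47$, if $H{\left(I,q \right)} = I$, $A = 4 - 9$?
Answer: $32$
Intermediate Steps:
$A = -5$ ($A = 4 - 9 = -5$)
$A H{\left(3,2 \right)} + 47 = \left(-5\right) 3 + 47 = -15 + 47 = 32$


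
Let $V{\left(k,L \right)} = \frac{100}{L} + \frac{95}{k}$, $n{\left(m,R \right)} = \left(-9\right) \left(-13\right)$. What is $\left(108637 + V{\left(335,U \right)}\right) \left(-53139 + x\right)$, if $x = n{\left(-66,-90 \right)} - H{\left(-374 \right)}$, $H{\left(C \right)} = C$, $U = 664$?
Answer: $- \frac{31806382153932}{5561} \approx -5.7195 \cdot 10^{9}$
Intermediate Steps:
$n{\left(m,R \right)} = 117$
$V{\left(k,L \right)} = \frac{95}{k} + \frac{100}{L}$
$x = 491$ ($x = 117 - -374 = 117 + 374 = 491$)
$\left(108637 + V{\left(335,U \right)}\right) \left(-53139 + x\right) = \left(108637 + \left(\frac{95}{335} + \frac{100}{664}\right)\right) \left(-53139 + 491\right) = \left(108637 + \left(95 \cdot \frac{1}{335} + 100 \cdot \frac{1}{664}\right)\right) \left(-52648\right) = \left(108637 + \left(\frac{19}{67} + \frac{25}{166}\right)\right) \left(-52648\right) = \left(108637 + \frac{4829}{11122}\right) \left(-52648\right) = \frac{1208265543}{11122} \left(-52648\right) = - \frac{31806382153932}{5561}$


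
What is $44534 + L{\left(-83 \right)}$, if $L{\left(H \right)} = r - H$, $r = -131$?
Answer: $44486$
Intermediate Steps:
$L{\left(H \right)} = -131 - H$
$44534 + L{\left(-83 \right)} = 44534 - 48 = 44486$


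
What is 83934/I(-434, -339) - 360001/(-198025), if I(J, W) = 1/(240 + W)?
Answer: -1645481644649/198025 ≈ -8.3095e+6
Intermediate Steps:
83934/I(-434, -339) - 360001/(-198025) = 83934/(1/(240 - 339)) - 360001/(-198025) = 83934/(1/(-99)) - 360001*(-1/198025) = 83934/(-1/99) + 360001/198025 = 83934*(-99) + 360001/198025 = -8309466 + 360001/198025 = -1645481644649/198025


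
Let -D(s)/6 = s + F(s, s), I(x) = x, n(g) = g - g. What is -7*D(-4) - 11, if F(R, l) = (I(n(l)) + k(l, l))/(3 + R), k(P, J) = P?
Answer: -11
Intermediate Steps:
n(g) = 0
F(R, l) = l/(3 + R) (F(R, l) = (0 + l)/(3 + R) = l/(3 + R))
D(s) = -6*s - 6*s/(3 + s) (D(s) = -6*(s + s/(3 + s)) = -6*s - 6*s/(3 + s))
-7*D(-4) - 11 = -42*(-4)*(-4 - 1*(-4))/(3 - 4) - 11 = -42*(-4)*(-4 + 4)/(-1) - 11 = -42*(-4)*(-1)*0 - 11 = -7*0 - 11 = 0 - 11 = -11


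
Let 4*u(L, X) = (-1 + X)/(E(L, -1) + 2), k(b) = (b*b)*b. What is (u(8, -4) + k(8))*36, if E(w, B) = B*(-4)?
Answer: 36849/2 ≈ 18425.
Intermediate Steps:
k(b) = b**3 (k(b) = b**2*b = b**3)
E(w, B) = -4*B
u(L, X) = -1/24 + X/24 (u(L, X) = ((-1 + X)/(-4*(-1) + 2))/4 = ((-1 + X)/(4 + 2))/4 = ((-1 + X)/6)/4 = ((-1 + X)*(1/6))/4 = (-1/6 + X/6)/4 = -1/24 + X/24)
(u(8, -4) + k(8))*36 = ((-1/24 + (1/24)*(-4)) + 8**3)*36 = ((-1/24 - 1/6) + 512)*36 = (-5/24 + 512)*36 = (12283/24)*36 = 36849/2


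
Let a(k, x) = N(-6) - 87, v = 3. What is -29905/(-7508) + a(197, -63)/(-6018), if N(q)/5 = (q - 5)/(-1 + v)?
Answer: 45206989/11295786 ≈ 4.0021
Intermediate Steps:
N(q) = -25/2 + 5*q/2 (N(q) = 5*((q - 5)/(-1 + 3)) = 5*((-5 + q)/2) = 5*((-5 + q)*(½)) = 5*(-5/2 + q/2) = -25/2 + 5*q/2)
a(k, x) = -229/2 (a(k, x) = (-25/2 + (5/2)*(-6)) - 87 = (-25/2 - 15) - 87 = -55/2 - 87 = -229/2)
-29905/(-7508) + a(197, -63)/(-6018) = -29905/(-7508) - 229/2/(-6018) = -29905*(-1/7508) - 229/2*(-1/6018) = 29905/7508 + 229/12036 = 45206989/11295786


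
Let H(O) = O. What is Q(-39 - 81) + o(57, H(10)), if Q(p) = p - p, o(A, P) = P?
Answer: 10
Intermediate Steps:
Q(p) = 0
Q(-39 - 81) + o(57, H(10)) = 0 + 10 = 10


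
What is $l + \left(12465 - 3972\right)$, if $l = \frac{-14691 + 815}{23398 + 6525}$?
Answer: $\frac{254122163}{29923} \approx 8492.5$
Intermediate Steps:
$l = - \frac{13876}{29923} \approx -0.46372$
$l + \left(12465 - 3972\right) = - \frac{13876}{29923} + \left(12465 - 3972\right) = - \frac{13876}{29923} + 8493 = \frac{254122163}{29923}$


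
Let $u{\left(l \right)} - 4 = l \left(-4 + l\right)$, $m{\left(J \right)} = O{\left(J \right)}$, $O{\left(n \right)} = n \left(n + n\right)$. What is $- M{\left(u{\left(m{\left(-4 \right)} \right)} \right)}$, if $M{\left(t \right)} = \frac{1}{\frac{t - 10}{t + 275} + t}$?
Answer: $- \frac{235}{211678} \approx -0.0011102$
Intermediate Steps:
$O{\left(n \right)} = 2 n^{2}$ ($O{\left(n \right)} = n 2 n = 2 n^{2}$)
$m{\left(J \right)} = 2 J^{2}$
$u{\left(l \right)} = 4 + l \left(-4 + l\right)$
$M{\left(t \right)} = \frac{1}{t + \frac{-10 + t}{275 + t}}$ ($M{\left(t \right)} = \frac{1}{\frac{-10 + t}{275 + t} + t} = \frac{1}{t + \frac{-10 + t}{275 + t}}$)
$- M{\left(u{\left(m{\left(-4 \right)} \right)} \right)} = - \frac{275 + \left(4 + \left(2 \left(-4\right)^{2}\right)^{2} - 4 \cdot 2 \left(-4\right)^{2}\right)}{-10 + \left(4 + \left(2 \left(-4\right)^{2}\right)^{2} - 4 \cdot 2 \left(-4\right)^{2}\right)^{2} + 276 \left(4 + \left(2 \left(-4\right)^{2}\right)^{2} - 4 \cdot 2 \left(-4\right)^{2}\right)} = - \frac{275 + \left(4 + \left(2 \cdot 16\right)^{2} - 4 \cdot 2 \cdot 16\right)}{-10 + \left(4 + \left(2 \cdot 16\right)^{2} - 4 \cdot 2 \cdot 16\right)^{2} + 276 \left(4 + \left(2 \cdot 16\right)^{2} - 4 \cdot 2 \cdot 16\right)} = - \frac{275 + \left(4 + 32^{2} - 128\right)}{-10 + \left(4 + 32^{2} - 128\right)^{2} + 276 \left(4 + 32^{2} - 128\right)} = - \frac{275 + \left(4 + 1024 - 128\right)}{-10 + \left(4 + 1024 - 128\right)^{2} + 276 \left(4 + 1024 - 128\right)} = - \frac{275 + 900}{-10 + 900^{2} + 276 \cdot 900} = - \frac{1175}{-10 + 810000 + 248400} = - \frac{1175}{1058390} = \left(-1\right) \frac{235}{211678} = - \frac{235}{211678}$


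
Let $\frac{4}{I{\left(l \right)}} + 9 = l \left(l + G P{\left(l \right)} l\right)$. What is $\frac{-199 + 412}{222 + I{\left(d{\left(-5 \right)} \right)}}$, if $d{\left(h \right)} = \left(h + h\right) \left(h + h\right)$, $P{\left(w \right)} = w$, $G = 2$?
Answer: $\frac{428128083}{446218006} \approx 0.95946$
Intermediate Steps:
$d{\left(h \right)} = 4 h^{2}$ ($d{\left(h \right)} = 2 h 2 h = 4 h^{2}$)
$I{\left(l \right)} = \frac{4}{-9 + l \left(l + 2 l^{2}\right)}$ ($I{\left(l \right)} = \frac{4}{-9 + l \left(l + 2 l l\right)} = \frac{4}{-9 + l \left(l + 2 l^{2}\right)}$)
$\frac{-199 + 412}{222 + I{\left(d{\left(-5 \right)} \right)}} = \frac{-199 + 412}{222 + \frac{4}{-9 + \left(4 \left(-5\right)^{2}\right)^{2} + 2 \left(4 \left(-5\right)^{2}\right)^{3}}} = \frac{213}{222 + \frac{4}{-9 + \left(4 \cdot 25\right)^{2} + 2 \left(4 \cdot 25\right)^{3}}} = \frac{213}{222 + \frac{4}{-9 + 100^{2} + 2 \cdot 100^{3}}} = \frac{213}{222 + \frac{4}{-9 + 10000 + 2 \cdot 1000000}} = \frac{213}{222 + \frac{4}{-9 + 10000 + 2000000}} = \frac{213}{222 + \frac{4}{2009991}} = \frac{213}{\frac{446218006}{2009991}} = 213 \cdot \frac{2009991}{446218006} = \frac{428128083}{446218006}$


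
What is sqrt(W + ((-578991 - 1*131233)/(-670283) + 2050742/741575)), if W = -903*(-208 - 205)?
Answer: 9*sqrt(45503394850091993409772949)/99413023145 ≈ 610.69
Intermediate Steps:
W = 372939 (W = -903*(-413) = 372939)
sqrt(W + ((-578991 - 1*131233)/(-670283) + 2050742/741575)) = sqrt(372939 + ((-578991 - 1*131233)/(-670283) + 2050742/741575)) = sqrt(372939 + ((-578991 - 131233)*(-1/670283) + 2050742*(1/741575))) = sqrt(372939 + (-710224*(-1/670283) + 2050742/741575)) = sqrt(372939 + (710224/670283 + 2050742/741575)) = sqrt(372939 + 1901261862786/497065115725) = sqrt(185376868455228561/497065115725) = 9*sqrt(45503394850091993409772949)/99413023145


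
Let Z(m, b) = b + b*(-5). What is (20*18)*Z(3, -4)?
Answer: 5760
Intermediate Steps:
Z(m, b) = -4*b (Z(m, b) = b - 5*b = -4*b)
(20*18)*Z(3, -4) = (20*18)*(-4*(-4)) = 360*16 = 5760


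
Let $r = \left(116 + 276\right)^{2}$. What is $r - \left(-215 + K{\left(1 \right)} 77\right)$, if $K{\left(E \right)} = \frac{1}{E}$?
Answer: $153802$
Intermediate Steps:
$r = 153664$ ($r = 392^{2} = 153664$)
$r - \left(-215 + K{\left(1 \right)} 77\right) = 153664 - \left(-215 + 1^{-1} \cdot 77\right) = 153664 - \left(-215 + 1 \cdot 77\right) = 153664 - \left(-215 + 77\right) = 153664 - -138 = 153664 + 138 = 153802$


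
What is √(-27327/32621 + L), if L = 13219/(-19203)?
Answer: 2*I*√149711091645888735/626421063 ≈ 1.2354*I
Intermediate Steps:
L = -13219/19203 (L = 13219*(-1/19203) = -13219/19203 ≈ -0.68838)
√(-27327/32621 + L) = √(-27327/32621 - 13219/19203) = √(-955977380/626421063) = 2*I*√149711091645888735/626421063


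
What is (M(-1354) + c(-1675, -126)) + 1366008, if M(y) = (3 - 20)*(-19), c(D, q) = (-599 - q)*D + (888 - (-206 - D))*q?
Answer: 2231812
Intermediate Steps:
c(D, q) = D*(-599 - q) + q*(1094 + D) (c(D, q) = D*(-599 - q) + (888 + (206 + D))*q = D*(-599 - q) + (1094 + D)*q = D*(-599 - q) + q*(1094 + D))
M(y) = 323 (M(y) = -17*(-19) = 323)
(M(-1354) + c(-1675, -126)) + 1366008 = (323 + (-599*(-1675) + 1094*(-126))) + 1366008 = (323 + (1003325 - 137844)) + 1366008 = (323 + 865481) + 1366008 = 865804 + 1366008 = 2231812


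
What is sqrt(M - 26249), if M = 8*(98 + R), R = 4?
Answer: I*sqrt(25433) ≈ 159.48*I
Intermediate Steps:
M = 816 (M = 8*(98 + 4) = 8*102 = 816)
sqrt(M - 26249) = sqrt(816 - 26249) = sqrt(-25433) = I*sqrt(25433)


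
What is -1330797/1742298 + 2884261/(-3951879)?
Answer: -3428130296447/2295116959314 ≈ -1.4937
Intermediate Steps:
-1330797/1742298 + 2884261/(-3951879) = -1330797*1/1742298 + 2884261*(-1/3951879) = -443599/580766 - 2884261/3951879 = -3428130296447/2295116959314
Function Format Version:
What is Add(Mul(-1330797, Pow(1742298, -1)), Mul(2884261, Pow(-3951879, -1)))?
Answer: Rational(-3428130296447, 2295116959314) ≈ -1.4937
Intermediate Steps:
Add(Mul(-1330797, Pow(1742298, -1)), Mul(2884261, Pow(-3951879, -1))) = Add(Mul(-1330797, Rational(1, 1742298)), Mul(2884261, Rational(-1, 3951879))) = Add(Rational(-443599, 580766), Rational(-2884261, 3951879)) = Rational(-3428130296447, 2295116959314)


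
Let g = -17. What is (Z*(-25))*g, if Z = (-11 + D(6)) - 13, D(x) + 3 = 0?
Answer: -11475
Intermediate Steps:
D(x) = -3 (D(x) = -3 + 0 = -3)
Z = -27 (Z = (-11 - 3) - 13 = -14 - 13 = -27)
(Z*(-25))*g = -27*(-25)*(-17) = 675*(-17) = -11475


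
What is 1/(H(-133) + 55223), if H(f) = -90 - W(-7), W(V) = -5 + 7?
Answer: 1/55131 ≈ 1.8139e-5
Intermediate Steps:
W(V) = 2
H(f) = -92 (H(f) = -90 - 1*2 = -90 - 2 = -92)
1/(H(-133) + 55223) = 1/(-92 + 55223) = 1/55131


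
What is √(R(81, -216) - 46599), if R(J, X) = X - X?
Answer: 7*I*√951 ≈ 215.87*I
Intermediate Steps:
R(J, X) = 0
√(R(81, -216) - 46599) = √(0 - 46599) = √(-46599) = 7*I*√951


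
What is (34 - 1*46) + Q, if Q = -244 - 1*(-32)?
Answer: -224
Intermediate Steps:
Q = -212 (Q = -244 + 32 = -212)
(34 - 1*46) + Q = (34 - 1*46) - 212 = (34 - 46) - 212 = -12 - 212 = -224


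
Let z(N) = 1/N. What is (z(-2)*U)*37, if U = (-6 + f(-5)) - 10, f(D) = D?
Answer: 777/2 ≈ 388.50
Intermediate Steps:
U = -21 (U = (-6 - 5) - 10 = -11 - 10 = -21)
(z(-2)*U)*37 = (-21/(-2))*37 = -½*(-21)*37 = (21/2)*37 = 777/2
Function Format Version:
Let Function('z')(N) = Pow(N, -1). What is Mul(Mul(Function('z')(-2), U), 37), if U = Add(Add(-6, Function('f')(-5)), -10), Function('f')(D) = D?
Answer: Rational(777, 2) ≈ 388.50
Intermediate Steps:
U = -21 (U = Add(Add(-6, -5), -10) = Add(-11, -10) = -21)
Mul(Mul(Function('z')(-2), U), 37) = Mul(Mul(Pow(-2, -1), -21), 37) = Mul(Mul(Rational(-1, 2), -21), 37) = Mul(Rational(21, 2), 37) = Rational(777, 2)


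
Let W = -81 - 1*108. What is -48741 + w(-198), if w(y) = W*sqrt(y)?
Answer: -48741 - 567*I*sqrt(22) ≈ -48741.0 - 2659.5*I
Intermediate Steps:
W = -189 (W = -81 - 108 = -189)
w(y) = -189*sqrt(y)
-48741 + w(-198) = -48741 - 567*I*sqrt(22)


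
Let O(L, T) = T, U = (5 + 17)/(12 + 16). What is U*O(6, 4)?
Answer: 22/7 ≈ 3.1429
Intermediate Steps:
U = 11/14 (U = 22/28 = 22*(1/28) = 11/14 ≈ 0.78571)
U*O(6, 4) = (11/14)*4 = 22/7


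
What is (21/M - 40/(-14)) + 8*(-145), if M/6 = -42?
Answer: -97207/84 ≈ -1157.2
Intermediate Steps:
M = -252 (M = 6*(-42) = -252)
(21/M - 40/(-14)) + 8*(-145) = (21/(-252) - 40/(-14)) + 8*(-145) = (21*(-1/252) - 40*(-1/14)) - 1160 = (-1/12 + 20/7) - 1160 = 233/84 - 1160 = -97207/84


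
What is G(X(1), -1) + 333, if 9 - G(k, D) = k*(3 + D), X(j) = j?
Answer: 340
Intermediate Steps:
G(k, D) = 9 - k*(3 + D)
G(X(1), -1) + 333 = (9 - 3*1 - 1*(-1)*1) + 333 = (9 - 3 + 1) + 333 = 7 + 333 = 340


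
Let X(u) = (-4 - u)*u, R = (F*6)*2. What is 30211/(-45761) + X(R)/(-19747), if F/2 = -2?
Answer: -499929385/903642467 ≈ -0.55324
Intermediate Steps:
F = -4 (F = 2*(-2) = -4)
R = -48 (R = -4*6*2 = -24*2 = -48)
X(u) = u*(-4 - u)
30211/(-45761) + X(R)/(-19747) = 30211/(-45761) - 1*(-48)*(4 - 48)/(-19747) = 30211*(-1/45761) - 1*(-48)*(-44)*(-1/19747) = -30211/45761 - 2112*(-1/19747) = -30211/45761 + 2112/19747 = -499929385/903642467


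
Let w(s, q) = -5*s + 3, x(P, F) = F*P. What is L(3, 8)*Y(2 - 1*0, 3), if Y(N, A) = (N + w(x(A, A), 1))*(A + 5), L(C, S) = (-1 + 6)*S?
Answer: -12800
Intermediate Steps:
w(s, q) = 3 - 5*s
L(C, S) = 5*S
Y(N, A) = (5 + A)*(3 + N - 5*A**2) (Y(N, A) = (N + (3 - 5*A*A))*(A + 5) = (N + (3 - 5*A**2))*(5 + A) = (3 + N - 5*A**2)*(5 + A) = (5 + A)*(3 + N - 5*A**2))
L(3, 8)*Y(2 - 1*0, 3) = (5*8)*(15 - 25*3**2 + 5*(2 - 1*0) + 3*(2 - 1*0) - 1*3*(-3 + 5*3**2)) = 40*(15 - 25*9 + 5*(2 + 0) + 3*(2 + 0) - 1*3*(-3 + 5*9)) = 40*(15 - 225 + 5*2 + 3*2 - 1*3*(-3 + 45)) = 40*(15 - 225 + 10 + 6 - 1*3*42) = 40*(15 - 225 + 10 + 6 - 126) = 40*(-320) = -12800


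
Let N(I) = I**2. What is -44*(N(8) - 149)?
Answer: 3740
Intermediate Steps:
-44*(N(8) - 149) = -44*(8**2 - 149) = -44*(64 - 149) = -44*(-85) = 3740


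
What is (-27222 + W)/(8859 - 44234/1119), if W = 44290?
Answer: 19099092/9868987 ≈ 1.9353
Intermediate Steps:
(-27222 + W)/(8859 - 44234/1119) = (-27222 + 44290)/(8859 - 44234/1119) = 17068/(8859 - 44234*1/1119) = 17068/(8859 - 44234/1119) = 17068/(9868987/1119) = 17068*(1119/9868987) = 19099092/9868987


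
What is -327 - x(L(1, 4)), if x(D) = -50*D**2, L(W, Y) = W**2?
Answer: -277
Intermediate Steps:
-327 - x(L(1, 4)) = -327 - (-50)*(1**2)**2 = -327 - (-50)*1**2 = -327 - (-50) = -327 - 1*(-50) = -327 + 50 = -277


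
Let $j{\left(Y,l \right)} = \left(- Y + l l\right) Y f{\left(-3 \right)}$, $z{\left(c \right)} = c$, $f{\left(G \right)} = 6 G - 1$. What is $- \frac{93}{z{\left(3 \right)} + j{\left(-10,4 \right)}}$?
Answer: $- \frac{93}{4943} \approx -0.018814$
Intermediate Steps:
$f{\left(G \right)} = -1 + 6 G$
$j{\left(Y,l \right)} = - 19 Y \left(l^{2} - Y\right)$ ($j{\left(Y,l \right)} = \left(- Y + l l\right) Y \left(-1 + 6 \left(-3\right)\right) = \left(- Y + l^{2}\right) Y \left(-1 - 18\right) = \left(l^{2} - Y\right) Y \left(-19\right) = Y \left(l^{2} - Y\right) \left(-19\right) = - 19 Y \left(l^{2} - Y\right)$)
$- \frac{93}{z{\left(3 \right)} + j{\left(-10,4 \right)}} = - \frac{93}{3 + 19 \left(-10\right) \left(-10 - 4^{2}\right)} = - \frac{93}{3 + 19 \left(-10\right) \left(-10 - 16\right)} = - \frac{93}{3 + 19 \left(-10\right) \left(-26\right)} = - \frac{93}{3 + 4940} = - \frac{93}{4943}$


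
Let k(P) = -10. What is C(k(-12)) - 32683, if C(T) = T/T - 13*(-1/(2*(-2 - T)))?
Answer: -522899/16 ≈ -32681.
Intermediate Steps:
C(T) = 1 - 13/(4 + 2*T)
C(k(-12)) - 32683 = (-9/2 - 10)/(2 - 10) - 32683 = -29/2/(-8) - 32683 = -⅛*(-29/2) - 32683 = 29/16 - 32683 = -522899/16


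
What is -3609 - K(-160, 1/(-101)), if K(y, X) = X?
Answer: -364508/101 ≈ -3609.0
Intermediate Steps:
-3609 - K(-160, 1/(-101)) = -3609 - 1/(-101) = -3609 - 1*(-1/101) = -3609 + 1/101 = -364508/101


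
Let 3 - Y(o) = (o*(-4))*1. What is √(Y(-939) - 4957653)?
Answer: I*√4961406 ≈ 2227.4*I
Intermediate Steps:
Y(o) = 3 + 4*o (Y(o) = 3 - o*(-4) = 3 - (-4*o) = 3 - (-4)*o = 3 + 4*o)
√(Y(-939) - 4957653) = √((3 + 4*(-939)) - 4957653) = √((3 - 3756) - 4957653) = √(-3753 - 4957653) = √(-4961406) = I*√4961406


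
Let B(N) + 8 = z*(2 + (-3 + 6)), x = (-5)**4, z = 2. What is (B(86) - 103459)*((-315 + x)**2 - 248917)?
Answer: 15809988369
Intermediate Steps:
x = 625
B(N) = 2 (B(N) = -8 + 2*(2 + (-3 + 6)) = -8 + 2*(2 + 3) = -8 + 2*5 = -8 + 10 = 2)
(B(86) - 103459)*((-315 + x)**2 - 248917) = (2 - 103459)*((-315 + 625)**2 - 248917) = -103457*(310**2 - 248917) = -103457*(96100 - 248917) = -103457*(-152817) = 15809988369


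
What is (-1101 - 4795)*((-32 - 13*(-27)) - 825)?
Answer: 2983376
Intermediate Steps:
(-1101 - 4795)*((-32 - 13*(-27)) - 825) = -5896*((-32 + 351) - 825) = -5896*(319 - 825) = -5896*(-506) = 2983376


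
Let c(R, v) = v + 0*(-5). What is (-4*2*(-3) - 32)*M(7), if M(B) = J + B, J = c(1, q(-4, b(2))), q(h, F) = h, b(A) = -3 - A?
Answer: -24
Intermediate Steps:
c(R, v) = v (c(R, v) = v + 0 = v)
J = -4
M(B) = -4 + B
(-4*2*(-3) - 32)*M(7) = (-4*2*(-3) - 32)*(-4 + 7) = (-8*(-3) - 32)*3 = (24 - 32)*3 = -8*3 = -24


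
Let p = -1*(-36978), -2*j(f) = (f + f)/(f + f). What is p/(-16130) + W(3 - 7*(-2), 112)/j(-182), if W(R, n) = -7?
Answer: 94421/8065 ≈ 11.708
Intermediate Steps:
j(f) = -½ (j(f) = -(f + f)/(2*(f + f)) = -2*f/(2*(2*f)) = -2*f*1/(2*f)/2 = -½*1 = -½)
p = 36978
p/(-16130) + W(3 - 7*(-2), 112)/j(-182) = 36978/(-16130) - 7/(-½) = 36978*(-1/16130) - 7*(-2) = -18489/8065 + 14 = 94421/8065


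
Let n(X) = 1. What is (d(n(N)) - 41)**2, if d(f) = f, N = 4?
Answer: 1600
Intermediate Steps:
(d(n(N)) - 41)**2 = (1 - 41)**2 = (-40)**2 = 1600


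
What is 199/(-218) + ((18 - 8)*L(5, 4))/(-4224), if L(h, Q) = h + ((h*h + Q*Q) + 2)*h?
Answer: -7501/5232 ≈ -1.4337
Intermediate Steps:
L(h, Q) = h + h*(2 + Q**2 + h**2) (L(h, Q) = h + ((h**2 + Q**2) + 2)*h = h + ((Q**2 + h**2) + 2)*h = h + (2 + Q**2 + h**2)*h = h + h*(2 + Q**2 + h**2))
199/(-218) + ((18 - 8)*L(5, 4))/(-4224) = 199/(-218) + ((18 - 8)*(5*(3 + 4**2 + 5**2)))/(-4224) = 199*(-1/218) + (10*(5*(3 + 16 + 25)))*(-1/4224) = -199/218 + (10*(5*44))*(-1/4224) = -199/218 + (10*220)*(-1/4224) = -199/218 + 2200*(-1/4224) = -199/218 - 25/48 = -7501/5232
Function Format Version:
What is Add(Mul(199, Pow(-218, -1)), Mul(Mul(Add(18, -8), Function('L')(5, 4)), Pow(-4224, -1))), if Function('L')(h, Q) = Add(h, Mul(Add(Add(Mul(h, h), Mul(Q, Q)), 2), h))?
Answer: Rational(-7501, 5232) ≈ -1.4337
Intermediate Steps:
Function('L')(h, Q) = Add(h, Mul(h, Add(2, Pow(Q, 2), Pow(h, 2)))) (Function('L')(h, Q) = Add(h, Mul(Add(Add(Pow(h, 2), Pow(Q, 2)), 2), h)) = Add(h, Mul(Add(Add(Pow(Q, 2), Pow(h, 2)), 2), h)) = Add(h, Mul(Add(2, Pow(Q, 2), Pow(h, 2)), h)) = Add(h, Mul(h, Add(2, Pow(Q, 2), Pow(h, 2)))))
Add(Mul(199, Pow(-218, -1)), Mul(Mul(Add(18, -8), Function('L')(5, 4)), Pow(-4224, -1))) = Add(Mul(199, Pow(-218, -1)), Mul(Mul(Add(18, -8), Mul(5, Add(3, Pow(4, 2), Pow(5, 2)))), Pow(-4224, -1))) = Add(Mul(199, Rational(-1, 218)), Mul(Mul(10, Mul(5, Add(3, 16, 25))), Rational(-1, 4224))) = Add(Rational(-199, 218), Mul(Mul(10, Mul(5, 44)), Rational(-1, 4224))) = Add(Rational(-199, 218), Mul(Mul(10, 220), Rational(-1, 4224))) = Add(Rational(-199, 218), Mul(2200, Rational(-1, 4224))) = Add(Rational(-199, 218), Rational(-25, 48)) = Rational(-7501, 5232)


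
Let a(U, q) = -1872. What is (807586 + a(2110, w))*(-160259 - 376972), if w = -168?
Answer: -432854537934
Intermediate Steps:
(807586 + a(2110, w))*(-160259 - 376972) = (807586 - 1872)*(-160259 - 376972) = 805714*(-537231) = -432854537934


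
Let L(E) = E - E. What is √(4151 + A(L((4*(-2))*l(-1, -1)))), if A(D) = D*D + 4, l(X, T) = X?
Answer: √4155 ≈ 64.459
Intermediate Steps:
L(E) = 0
A(D) = 4 + D² (A(D) = D² + 4 = 4 + D²)
√(4151 + A(L((4*(-2))*l(-1, -1)))) = √(4151 + (4 + 0²)) = √(4151 + (4 + 0)) = √(4151 + 4) = √4155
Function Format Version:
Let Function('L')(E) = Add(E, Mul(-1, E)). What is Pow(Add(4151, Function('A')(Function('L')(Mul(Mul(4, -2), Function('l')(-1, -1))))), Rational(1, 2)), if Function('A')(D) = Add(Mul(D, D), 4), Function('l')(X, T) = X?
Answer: Pow(4155, Rational(1, 2)) ≈ 64.459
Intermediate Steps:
Function('L')(E) = 0
Function('A')(D) = Add(4, Pow(D, 2)) (Function('A')(D) = Add(Pow(D, 2), 4) = Add(4, Pow(D, 2)))
Pow(Add(4151, Function('A')(Function('L')(Mul(Mul(4, -2), Function('l')(-1, -1))))), Rational(1, 2)) = Pow(Add(4151, Add(4, Pow(0, 2))), Rational(1, 2)) = Pow(Add(4151, Add(4, 0)), Rational(1, 2)) = Pow(Add(4151, 4), Rational(1, 2)) = Pow(4155, Rational(1, 2))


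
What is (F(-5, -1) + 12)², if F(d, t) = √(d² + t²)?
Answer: (12 + √26)² ≈ 292.38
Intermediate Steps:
(F(-5, -1) + 12)² = (√((-5)² + (-1)²) + 12)² = (√(25 + 1) + 12)² = (√26 + 12)² = (12 + √26)²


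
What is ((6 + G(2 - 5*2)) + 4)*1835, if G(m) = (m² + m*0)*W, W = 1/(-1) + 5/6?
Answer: -3670/3 ≈ -1223.3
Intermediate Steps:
W = -⅙ (W = 1*(-1) + 5*(⅙) = -1 + ⅚ = -⅙ ≈ -0.16667)
G(m) = -m²/6 (G(m) = (m² + m*0)*(-⅙) = (m² + 0)*(-⅙) = m²*(-⅙) = -m²/6)
((6 + G(2 - 5*2)) + 4)*1835 = ((6 - (2 - 5*2)²/6) + 4)*1835 = ((6 - (2 - 10)²/6) + 4)*1835 = ((6 - ⅙*(-8)²) + 4)*1835 = ((6 - ⅙*64) + 4)*1835 = ((6 - 32/3) + 4)*1835 = (-14/3 + 4)*1835 = -⅔*1835 = -3670/3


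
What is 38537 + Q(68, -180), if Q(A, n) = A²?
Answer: 43161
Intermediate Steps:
38537 + Q(68, -180) = 38537 + 68² = 38537 + 4624 = 43161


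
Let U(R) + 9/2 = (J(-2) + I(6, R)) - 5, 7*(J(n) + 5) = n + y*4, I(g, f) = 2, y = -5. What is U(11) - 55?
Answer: -989/14 ≈ -70.643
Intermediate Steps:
J(n) = -55/7 + n/7 (J(n) = -5 + (n - 5*4)/7 = -5 + (n - 20)/7 = -5 + (-20 + n)/7 = -5 + (-20/7 + n/7) = -55/7 + n/7)
U(R) = -219/14 (U(R) = -9/2 + (((-55/7 + (⅐)*(-2)) + 2) - 5) = -9/2 + (((-55/7 - 2/7) + 2) - 5) = -9/2 + ((-57/7 + 2) - 5) = -9/2 + (-43/7 - 5) = -9/2 - 78/7 = -219/14)
U(11) - 55 = -219/14 - 55 = -989/14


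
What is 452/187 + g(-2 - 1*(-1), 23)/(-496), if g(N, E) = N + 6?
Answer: 223257/92752 ≈ 2.4070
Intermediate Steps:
g(N, E) = 6 + N
452/187 + g(-2 - 1*(-1), 23)/(-496) = 452/187 + (6 + (-2 - 1*(-1)))/(-496) = 452*(1/187) + (6 + (-2 + 1))*(-1/496) = 452/187 + (6 - 1)*(-1/496) = 452/187 + 5*(-1/496) = 452/187 - 5/496 = 223257/92752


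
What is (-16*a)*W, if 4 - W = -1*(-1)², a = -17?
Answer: 1360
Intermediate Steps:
W = 5 (W = 4 - (-1)*(-1)² = 4 - (-1) = 4 - 1*(-1) = 4 + 1 = 5)
(-16*a)*W = -16*(-17)*5 = 272*5 = 1360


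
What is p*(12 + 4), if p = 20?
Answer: 320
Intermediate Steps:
p*(12 + 4) = 20*(12 + 4) = 20*16 = 320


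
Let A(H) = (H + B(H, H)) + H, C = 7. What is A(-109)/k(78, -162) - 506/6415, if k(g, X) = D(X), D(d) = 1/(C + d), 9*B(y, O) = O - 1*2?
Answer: 687077057/19245 ≈ 35702.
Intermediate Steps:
B(y, O) = -2/9 + O/9 (B(y, O) = (O - 1*2)/9 = (O - 2)/9 = (-2 + O)/9 = -2/9 + O/9)
D(d) = 1/(7 + d)
k(g, X) = 1/(7 + X)
A(H) = -2/9 + 19*H/9 (A(H) = (H + (-2/9 + H/9)) + H = (-2/9 + 10*H/9) + H = -2/9 + 19*H/9)
A(-109)/k(78, -162) - 506/6415 = (-2/9 + (19/9)*(-109))/(1/(7 - 162)) - 506/6415 = (-2/9 - 2071/9)/(1/(-155)) - 506*1/6415 = -691/(3*(-1/155)) - 506/6415 = -691/3*(-155) - 506/6415 = 107105/3 - 506/6415 = 687077057/19245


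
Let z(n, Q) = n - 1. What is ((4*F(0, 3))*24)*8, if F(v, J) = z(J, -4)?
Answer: 1536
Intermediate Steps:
z(n, Q) = -1 + n
F(v, J) = -1 + J
((4*F(0, 3))*24)*8 = ((4*(-1 + 3))*24)*8 = ((4*2)*24)*8 = (8*24)*8 = 192*8 = 1536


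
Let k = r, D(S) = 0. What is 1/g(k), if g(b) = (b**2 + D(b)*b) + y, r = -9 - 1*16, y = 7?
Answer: 1/632 ≈ 0.0015823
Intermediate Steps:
r = -25 (r = -9 - 16 = -25)
k = -25
g(b) = 7 + b**2 (g(b) = (b**2 + 0*b) + 7 = (b**2 + 0) + 7 = b**2 + 7 = 7 + b**2)
1/g(k) = 1/(7 + (-25)**2) = 1/(7 + 625) = 1/632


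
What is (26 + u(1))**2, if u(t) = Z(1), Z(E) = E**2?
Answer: 729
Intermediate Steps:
u(t) = 1 (u(t) = 1**2 = 1)
(26 + u(1))**2 = (26 + 1)**2 = 27**2 = 729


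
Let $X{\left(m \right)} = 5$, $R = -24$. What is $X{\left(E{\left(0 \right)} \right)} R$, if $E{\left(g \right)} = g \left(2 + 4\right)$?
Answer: $-120$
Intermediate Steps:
$E{\left(g \right)} = 6 g$ ($E{\left(g \right)} = g 6 = 6 g$)
$X{\left(E{\left(0 \right)} \right)} R = 5 \left(-24\right) = -120$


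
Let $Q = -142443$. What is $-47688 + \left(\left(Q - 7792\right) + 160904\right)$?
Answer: $-37019$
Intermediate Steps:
$-47688 + \left(\left(Q - 7792\right) + 160904\right) = -47688 + \left(\left(-142443 - 7792\right) + 160904\right) = -47688 + \left(-150235 + 160904\right) = -47688 + 10669 = -37019$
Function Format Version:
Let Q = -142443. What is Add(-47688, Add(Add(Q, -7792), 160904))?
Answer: -37019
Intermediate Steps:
Add(-47688, Add(Add(Q, -7792), 160904)) = Add(-47688, Add(Add(-142443, -7792), 160904)) = Add(-47688, Add(-150235, 160904)) = Add(-47688, 10669) = -37019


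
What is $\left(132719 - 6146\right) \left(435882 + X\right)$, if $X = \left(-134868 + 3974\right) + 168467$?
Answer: $59926619715$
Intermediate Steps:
$X = 37573$ ($X = -130894 + 168467 = 37573$)
$\left(132719 - 6146\right) \left(435882 + X\right) = \left(132719 - 6146\right) \left(435882 + 37573\right) = \left(132719 - 6146\right) 473455 = 126573 \cdot 473455 = 59926619715$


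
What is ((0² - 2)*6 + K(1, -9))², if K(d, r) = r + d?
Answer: 400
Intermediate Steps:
K(d, r) = d + r
((0² - 2)*6 + K(1, -9))² = ((0² - 2)*6 + (1 - 9))² = ((0 - 2)*6 - 8)² = (-2*6 - 8)² = (-12 - 8)² = (-20)² = 400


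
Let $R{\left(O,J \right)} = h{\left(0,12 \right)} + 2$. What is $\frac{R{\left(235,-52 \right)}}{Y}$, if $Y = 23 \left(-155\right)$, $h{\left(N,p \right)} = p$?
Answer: $- \frac{14}{3565} \approx -0.0039271$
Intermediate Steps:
$Y = -3565$
$R{\left(O,J \right)} = 14$ ($R{\left(O,J \right)} = 12 + 2 = 14$)
$\frac{R{\left(235,-52 \right)}}{Y} = \frac{14}{-3565} = 14 \left(- \frac{1}{3565}\right) = - \frac{14}{3565}$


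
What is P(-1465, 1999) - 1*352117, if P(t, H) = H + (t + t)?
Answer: -353048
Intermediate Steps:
P(t, H) = H + 2*t
P(-1465, 1999) - 1*352117 = (1999 + 2*(-1465)) - 1*352117 = (1999 - 2930) - 352117 = -931 - 352117 = -353048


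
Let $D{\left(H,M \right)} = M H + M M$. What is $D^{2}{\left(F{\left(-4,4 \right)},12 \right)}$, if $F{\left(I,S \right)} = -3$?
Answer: $11664$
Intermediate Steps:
$D{\left(H,M \right)} = M^{2} + H M$ ($D{\left(H,M \right)} = H M + M^{2} = M^{2} + H M$)
$D^{2}{\left(F{\left(-4,4 \right)},12 \right)} = \left(12 \left(-3 + 12\right)\right)^{2} = \left(12 \cdot 9\right)^{2} = 108^{2} = 11664$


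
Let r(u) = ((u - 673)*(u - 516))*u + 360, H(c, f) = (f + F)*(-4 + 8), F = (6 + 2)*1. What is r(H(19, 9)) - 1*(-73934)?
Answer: 18505014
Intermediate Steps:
F = 8 (F = 8*1 = 8)
H(c, f) = 32 + 4*f (H(c, f) = (f + 8)*(-4 + 8) = (8 + f)*4 = 32 + 4*f)
r(u) = 360 + u*(-673 + u)*(-516 + u) (r(u) = ((-673 + u)*(-516 + u))*u + 360 = u*(-673 + u)*(-516 + u) + 360 = 360 + u*(-673 + u)*(-516 + u))
r(H(19, 9)) - 1*(-73934) = (360 + (32 + 4*9)³ - 1189*(32 + 4*9)² + 347268*(32 + 4*9)) - 1*(-73934) = (360 + (32 + 36)³ - 1189*(32 + 36)² + 347268*(32 + 36)) + 73934 = (360 + 68³ - 1189*68² + 347268*68) + 73934 = (360 + 314432 - 1189*4624 + 23614224) + 73934 = (360 + 314432 - 5497936 + 23614224) + 73934 = 18431080 + 73934 = 18505014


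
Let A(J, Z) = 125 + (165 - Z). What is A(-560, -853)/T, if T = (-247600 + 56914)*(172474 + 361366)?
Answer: -381/33931938080 ≈ -1.1228e-8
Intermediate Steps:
A(J, Z) = 290 - Z
T = -101795814240 (T = -190686*533840 = -101795814240)
A(-560, -853)/T = (290 - 1*(-853))/(-101795814240) = (290 + 853)*(-1/101795814240) = 1143*(-1/101795814240) = -381/33931938080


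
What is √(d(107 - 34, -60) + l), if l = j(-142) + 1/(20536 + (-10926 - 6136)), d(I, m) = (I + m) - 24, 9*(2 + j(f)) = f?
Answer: I*√38589578/1158 ≈ 5.3645*I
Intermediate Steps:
j(f) = -2 + f/9
d(I, m) = -24 + I + m
l = -61759/3474 (l = (-2 + (⅑)*(-142)) + 1/(20536 + (-10926 - 6136)) = (-2 - 142/9) + 1/(20536 - 17062) = -160/9 + 1/3474 = -61759/3474 ≈ -17.777)
√(d(107 - 34, -60) + l) = √((-24 + (107 - 34) - 60) - 61759/3474) = √((-24 + 73 - 60) - 61759/3474) = √(-11 - 61759/3474) = √(-99973/3474) = I*√38589578/1158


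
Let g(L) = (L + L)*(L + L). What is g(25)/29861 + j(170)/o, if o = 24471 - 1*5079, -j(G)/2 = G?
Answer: 9581815/144766128 ≈ 0.066188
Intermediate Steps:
g(L) = 4*L² (g(L) = (2*L)*(2*L) = 4*L²)
j(G) = -2*G
o = 19392 (o = 24471 - 5079 = 19392)
g(25)/29861 + j(170)/o = (4*25²)/29861 - 2*170/19392 = (4*625)*(1/29861) - 340*1/19392 = 2500*(1/29861) - 85/4848 = 2500/29861 - 85/4848 = 9581815/144766128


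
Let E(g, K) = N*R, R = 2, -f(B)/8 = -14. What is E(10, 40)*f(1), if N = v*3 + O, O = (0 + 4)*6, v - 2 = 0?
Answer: 6720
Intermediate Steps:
f(B) = 112 (f(B) = -8*(-14) = 112)
v = 2 (v = 2 + 0 = 2)
O = 24 (O = 4*6 = 24)
N = 30 (N = 2*3 + 24 = 6 + 24 = 30)
E(g, K) = 60 (E(g, K) = 30*2 = 60)
E(10, 40)*f(1) = 60*112 = 6720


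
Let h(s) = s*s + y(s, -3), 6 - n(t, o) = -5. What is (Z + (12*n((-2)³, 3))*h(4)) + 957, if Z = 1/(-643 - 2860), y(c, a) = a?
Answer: 9363518/3503 ≈ 2673.0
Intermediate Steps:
n(t, o) = 11 (n(t, o) = 6 - 1*(-5) = 6 + 5 = 11)
h(s) = -3 + s² (h(s) = s*s - 3 = s² - 3 = -3 + s²)
Z = -1/3503 (Z = 1/(-3503) = -1/3503 ≈ -0.00028547)
(Z + (12*n((-2)³, 3))*h(4)) + 957 = (-1/3503 + (12*11)*(-3 + 4²)) + 957 = (-1/3503 + 132*(-3 + 16)) + 957 = (-1/3503 + 132*13) + 957 = (-1/3503 + 1716) + 957 = 6011147/3503 + 957 = 9363518/3503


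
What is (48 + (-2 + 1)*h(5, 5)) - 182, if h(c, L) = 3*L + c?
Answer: -154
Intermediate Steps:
h(c, L) = c + 3*L
(48 + (-2 + 1)*h(5, 5)) - 182 = (48 + (-2 + 1)*(5 + 3*5)) - 182 = (48 - (5 + 15)) - 182 = (48 - 1*20) - 182 = (48 - 20) - 182 = 28 - 182 = -154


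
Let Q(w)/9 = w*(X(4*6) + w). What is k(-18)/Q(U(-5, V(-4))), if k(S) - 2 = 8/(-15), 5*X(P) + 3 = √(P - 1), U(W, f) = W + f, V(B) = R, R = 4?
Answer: 176/1107 + 22*√23/1107 ≈ 0.25430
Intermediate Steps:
V(B) = 4
X(P) = -⅗ + √(-1 + P)/5 (X(P) = -⅗ + √(P - 1)/5 = -⅗ + √(-1 + P)/5)
k(S) = 22/15 (k(S) = 2 + 8/(-15) = 2 + 8*(-1/15) = 2 - 8/15 = 22/15)
Q(w) = 9*w*(-⅗ + w + √23/5) (Q(w) = 9*(w*((-⅗ + √(-1 + 4*6)/5) + w)) = 9*(w*((-⅗ + √(-1 + 24)/5) + w)) = 9*(w*((-⅗ + √23/5) + w)) = 9*(w*(-⅗ + w + √23/5)) = 9*w*(-⅗ + w + √23/5))
k(-18)/Q(U(-5, V(-4))) = 22/(15*((9*(-5 + 4)*(-3 + √23 + 5*(-5 + 4))/5))) = 22/(15*(((9/5)*(-1)*(-3 + √23 + 5*(-1))))) = 22/(15*(((9/5)*(-1)*(-3 + √23 - 5)))) = 22/(15*(((9/5)*(-1)*(-8 + √23)))) = 22/(15*(72/5 - 9*√23/5))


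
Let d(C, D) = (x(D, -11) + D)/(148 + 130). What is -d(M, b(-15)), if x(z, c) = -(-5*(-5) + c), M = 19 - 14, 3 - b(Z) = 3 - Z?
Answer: 29/278 ≈ 0.10432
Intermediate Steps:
b(Z) = Z (b(Z) = 3 - (3 - Z) = 3 + (-3 + Z) = Z)
M = 5
x(z, c) = -25 - c (x(z, c) = -(25 + c) = -25 - c)
d(C, D) = -7/139 + D/278 (d(C, D) = ((-25 - 1*(-11)) + D)/(148 + 130) = ((-25 + 11) + D)/278 = (-14 + D)*(1/278) = -7/139 + D/278)
-d(M, b(-15)) = -(-7/139 + (1/278)*(-15)) = -(-7/139 - 15/278) = -1*(-29/278) = 29/278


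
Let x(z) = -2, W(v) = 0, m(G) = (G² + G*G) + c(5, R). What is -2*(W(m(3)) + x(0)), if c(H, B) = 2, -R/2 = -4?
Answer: 4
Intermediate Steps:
R = 8 (R = -2*(-4) = 8)
m(G) = 2 + 2*G² (m(G) = (G² + G*G) + 2 = (G² + G²) + 2 = 2*G² + 2 = 2 + 2*G²)
-2*(W(m(3)) + x(0)) = -2*(0 - 2) = -2*(-2) = 4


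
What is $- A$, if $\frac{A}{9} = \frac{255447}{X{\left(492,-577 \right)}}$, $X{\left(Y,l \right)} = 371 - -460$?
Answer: $- \frac{766341}{277} \approx -2766.6$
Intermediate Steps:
$X{\left(Y,l \right)} = 831$ ($X{\left(Y,l \right)} = 371 + 460 = 831$)
$A = \frac{766341}{277}$ ($A = 9 \cdot \frac{255447}{831} = 9 \cdot 255447 \cdot \frac{1}{831} = 9 \cdot \frac{85149}{277} = \frac{766341}{277} \approx 2766.6$)
$- A = \left(-1\right) \frac{766341}{277} = - \frac{766341}{277}$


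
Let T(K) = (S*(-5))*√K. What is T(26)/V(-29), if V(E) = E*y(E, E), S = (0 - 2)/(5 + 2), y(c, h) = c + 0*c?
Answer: 10*√26/5887 ≈ 0.0086615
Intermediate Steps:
y(c, h) = c (y(c, h) = c + 0 = c)
S = -2/7 ≈ -0.28571
T(K) = 10*√K/7 (T(K) = (-2/7*(-5))*√K = 10*√K/7)
V(E) = E² (V(E) = E*E = E²)
T(26)/V(-29) = (10*√26/7)/((-29)²) = (10*√26/7)/841 = (10*√26/7)*(1/841) = 10*√26/5887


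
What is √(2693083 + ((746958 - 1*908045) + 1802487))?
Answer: √4334483 ≈ 2081.9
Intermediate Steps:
√(2693083 + ((746958 - 1*908045) + 1802487)) = √(2693083 + ((746958 - 908045) + 1802487)) = √(2693083 + (-161087 + 1802487)) = √(2693083 + 1641400) = √4334483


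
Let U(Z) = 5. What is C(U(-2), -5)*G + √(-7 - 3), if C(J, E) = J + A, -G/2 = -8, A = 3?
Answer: 128 + I*√10 ≈ 128.0 + 3.1623*I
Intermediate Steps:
G = 16 (G = -2*(-8) = 16)
C(J, E) = 3 + J (C(J, E) = J + 3 = 3 + J)
C(U(-2), -5)*G + √(-7 - 3) = (3 + 5)*16 + √(-7 - 3) = 8*16 + √(-10) = 128 + I*√10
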